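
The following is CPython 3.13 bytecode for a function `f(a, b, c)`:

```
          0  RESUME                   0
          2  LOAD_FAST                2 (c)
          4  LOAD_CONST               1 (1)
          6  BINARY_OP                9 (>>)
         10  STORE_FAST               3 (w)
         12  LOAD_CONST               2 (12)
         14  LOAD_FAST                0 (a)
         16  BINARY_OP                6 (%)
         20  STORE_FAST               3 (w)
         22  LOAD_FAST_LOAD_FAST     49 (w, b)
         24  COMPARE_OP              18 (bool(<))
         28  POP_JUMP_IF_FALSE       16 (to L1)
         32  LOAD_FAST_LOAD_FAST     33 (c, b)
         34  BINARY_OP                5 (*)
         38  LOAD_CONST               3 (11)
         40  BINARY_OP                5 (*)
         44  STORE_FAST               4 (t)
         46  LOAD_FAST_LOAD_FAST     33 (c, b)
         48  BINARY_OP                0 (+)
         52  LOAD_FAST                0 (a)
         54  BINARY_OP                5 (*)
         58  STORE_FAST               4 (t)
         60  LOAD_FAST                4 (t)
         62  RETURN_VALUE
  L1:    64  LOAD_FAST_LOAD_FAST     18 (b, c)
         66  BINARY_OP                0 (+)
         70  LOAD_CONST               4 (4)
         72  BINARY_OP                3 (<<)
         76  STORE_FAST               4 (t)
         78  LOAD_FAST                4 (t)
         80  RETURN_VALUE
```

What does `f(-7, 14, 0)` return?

-98

LOAD_FAST c → push 0. Stack: [0]
LOAD_CONST → push 1. Stack: [0, 1]
BINARY_OP >> → 0 >> 1 = 0. Stack: [0]
STORE_FAST w → w=0. Stack: []
LOAD_CONST → push 12. Stack: [12]
LOAD_FAST a → push -7. Stack: [12, -7]
BINARY_OP % → 12 % -7 = -2. Stack: [-2]
STORE_FAST w → w=-2. Stack: []
LOAD_FAST_LOAD_FAST w,b → push -2,14. Stack: [-2, 14]
COMPARE_OP bool(<) → -2 vs 14 = True. Stack: [True]
POP_JUMP_IF_FALSE → pop True; no jump. Stack: []
LOAD_FAST_LOAD_FAST c,b → push 0,14. Stack: [0, 14]
BINARY_OP * → 0 * 14 = 0. Stack: [0]
LOAD_CONST → push 11. Stack: [0, 11]
BINARY_OP * → 0 * 11 = 0. Stack: [0]
STORE_FAST t → t=0. Stack: []
LOAD_FAST_LOAD_FAST c,b → push 0,14. Stack: [0, 14]
BINARY_OP + → 0 + 14 = 14. Stack: [14]
LOAD_FAST a → push -7. Stack: [14, -7]
BINARY_OP * → 14 * -7 = -98. Stack: [-98]
STORE_FAST t → t=-98. Stack: []
LOAD_FAST t → push -98. Stack: [-98]
RETURN_VALUE → return -98.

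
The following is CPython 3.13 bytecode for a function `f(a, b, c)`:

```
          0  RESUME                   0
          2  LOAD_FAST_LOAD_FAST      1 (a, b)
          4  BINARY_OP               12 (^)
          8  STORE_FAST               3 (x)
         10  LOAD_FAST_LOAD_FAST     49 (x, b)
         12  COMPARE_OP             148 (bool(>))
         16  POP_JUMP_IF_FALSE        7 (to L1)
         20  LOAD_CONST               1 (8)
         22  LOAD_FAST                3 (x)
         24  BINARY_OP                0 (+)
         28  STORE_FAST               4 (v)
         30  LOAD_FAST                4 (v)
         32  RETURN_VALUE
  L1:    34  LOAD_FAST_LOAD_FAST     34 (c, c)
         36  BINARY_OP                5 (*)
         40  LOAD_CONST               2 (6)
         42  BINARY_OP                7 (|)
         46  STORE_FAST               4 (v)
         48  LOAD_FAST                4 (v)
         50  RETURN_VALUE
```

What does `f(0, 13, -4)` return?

22

LOAD_FAST_LOAD_FAST a,b → push 0,13. Stack: [0, 13]
BINARY_OP ^ → 0 ^ 13 = 13. Stack: [13]
STORE_FAST x → x=13. Stack: []
LOAD_FAST_LOAD_FAST x,b → push 13,13. Stack: [13, 13]
COMPARE_OP bool(>) → 13 vs 13 = False. Stack: [False]
POP_JUMP_IF_FALSE → pop False; jump. Stack: []
LOAD_FAST_LOAD_FAST c,c → push -4,-4. Stack: [-4, -4]
BINARY_OP * → -4 * -4 = 16. Stack: [16]
LOAD_CONST → push 6. Stack: [16, 6]
BINARY_OP | → 16 | 6 = 22. Stack: [22]
STORE_FAST v → v=22. Stack: []
LOAD_FAST v → push 22. Stack: [22]
RETURN_VALUE → return 22.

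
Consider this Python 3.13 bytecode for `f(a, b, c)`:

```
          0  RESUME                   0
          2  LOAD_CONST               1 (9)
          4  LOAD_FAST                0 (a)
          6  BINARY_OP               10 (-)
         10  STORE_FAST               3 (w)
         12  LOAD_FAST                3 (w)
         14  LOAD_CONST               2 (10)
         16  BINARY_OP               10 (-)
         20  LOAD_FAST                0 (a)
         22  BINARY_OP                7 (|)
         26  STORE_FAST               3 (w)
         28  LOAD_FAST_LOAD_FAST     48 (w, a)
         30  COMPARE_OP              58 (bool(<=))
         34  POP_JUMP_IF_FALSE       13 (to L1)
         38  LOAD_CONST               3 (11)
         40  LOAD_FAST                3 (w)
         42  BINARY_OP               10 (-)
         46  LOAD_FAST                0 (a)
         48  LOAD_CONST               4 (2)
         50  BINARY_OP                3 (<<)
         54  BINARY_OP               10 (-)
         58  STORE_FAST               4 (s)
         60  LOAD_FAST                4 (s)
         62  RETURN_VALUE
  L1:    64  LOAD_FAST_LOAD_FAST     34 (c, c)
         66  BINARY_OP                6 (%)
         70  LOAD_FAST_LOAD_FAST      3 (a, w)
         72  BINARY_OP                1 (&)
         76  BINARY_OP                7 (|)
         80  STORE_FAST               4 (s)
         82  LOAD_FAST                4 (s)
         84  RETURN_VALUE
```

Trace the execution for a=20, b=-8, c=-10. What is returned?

-68

LOAD_CONST → push 9. Stack: [9]
LOAD_FAST a → push 20. Stack: [9, 20]
BINARY_OP - → 9 - 20 = -11. Stack: [-11]
STORE_FAST w → w=-11. Stack: []
LOAD_FAST w → push -11. Stack: [-11]
LOAD_CONST → push 10. Stack: [-11, 10]
BINARY_OP - → -11 - 10 = -21. Stack: [-21]
LOAD_FAST a → push 20. Stack: [-21, 20]
BINARY_OP | → -21 | 20 = -1. Stack: [-1]
STORE_FAST w → w=-1. Stack: []
LOAD_FAST_LOAD_FAST w,a → push -1,20. Stack: [-1, 20]
COMPARE_OP bool(<=) → -1 vs 20 = True. Stack: [True]
POP_JUMP_IF_FALSE → pop True; no jump. Stack: []
LOAD_CONST → push 11. Stack: [11]
LOAD_FAST w → push -1. Stack: [11, -1]
BINARY_OP - → 11 - -1 = 12. Stack: [12]
LOAD_FAST a → push 20. Stack: [12, 20]
LOAD_CONST → push 2. Stack: [12, 20, 2]
BINARY_OP << → 20 << 2 = 80. Stack: [12, 80]
BINARY_OP - → 12 - 80 = -68. Stack: [-68]
STORE_FAST s → s=-68. Stack: []
LOAD_FAST s → push -68. Stack: [-68]
RETURN_VALUE → return -68.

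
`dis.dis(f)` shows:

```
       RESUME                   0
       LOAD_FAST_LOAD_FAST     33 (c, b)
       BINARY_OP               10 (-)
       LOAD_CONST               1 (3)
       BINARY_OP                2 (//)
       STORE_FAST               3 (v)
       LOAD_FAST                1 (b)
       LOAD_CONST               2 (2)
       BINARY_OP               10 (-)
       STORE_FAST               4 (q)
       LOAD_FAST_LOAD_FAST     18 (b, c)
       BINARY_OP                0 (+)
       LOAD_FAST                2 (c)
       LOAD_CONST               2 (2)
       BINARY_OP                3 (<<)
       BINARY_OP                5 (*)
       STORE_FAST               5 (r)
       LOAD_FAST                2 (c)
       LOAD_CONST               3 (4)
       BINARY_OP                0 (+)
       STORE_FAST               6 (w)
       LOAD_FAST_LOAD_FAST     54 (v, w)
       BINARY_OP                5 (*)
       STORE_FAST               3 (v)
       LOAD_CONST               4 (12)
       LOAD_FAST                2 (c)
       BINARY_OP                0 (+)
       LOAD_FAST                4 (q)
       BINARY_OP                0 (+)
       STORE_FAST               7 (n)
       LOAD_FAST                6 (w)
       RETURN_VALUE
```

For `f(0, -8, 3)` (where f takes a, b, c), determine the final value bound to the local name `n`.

LOAD_FAST_LOAD_FAST c,b → push 3,-8. Stack: [3, -8]
BINARY_OP - → 3 - -8 = 11. Stack: [11]
LOAD_CONST → push 3. Stack: [11, 3]
BINARY_OP // → 11 // 3 = 3. Stack: [3]
STORE_FAST v → v=3. Stack: []
LOAD_FAST b → push -8. Stack: [-8]
LOAD_CONST → push 2. Stack: [-8, 2]
BINARY_OP - → -8 - 2 = -10. Stack: [-10]
STORE_FAST q → q=-10. Stack: []
LOAD_FAST_LOAD_FAST b,c → push -8,3. Stack: [-8, 3]
BINARY_OP + → -8 + 3 = -5. Stack: [-5]
LOAD_FAST c → push 3. Stack: [-5, 3]
LOAD_CONST → push 2. Stack: [-5, 3, 2]
BINARY_OP << → 3 << 2 = 12. Stack: [-5, 12]
BINARY_OP * → -5 * 12 = -60. Stack: [-60]
STORE_FAST r → r=-60. Stack: []
LOAD_FAST c → push 3. Stack: [3]
LOAD_CONST → push 4. Stack: [3, 4]
BINARY_OP + → 3 + 4 = 7. Stack: [7]
STORE_FAST w → w=7. Stack: []
LOAD_FAST_LOAD_FAST v,w → push 3,7. Stack: [3, 7]
BINARY_OP * → 3 * 7 = 21. Stack: [21]
STORE_FAST v → v=21. Stack: []
LOAD_CONST → push 12. Stack: [12]
LOAD_FAST c → push 3. Stack: [12, 3]
BINARY_OP + → 12 + 3 = 15. Stack: [15]
LOAD_FAST q → push -10. Stack: [15, -10]
BINARY_OP + → 15 + -10 = 5. Stack: [5]
STORE_FAST n → n=5. Stack: []
LOAD_FAST w → push 7. Stack: [7]
RETURN_VALUE → return 7.

5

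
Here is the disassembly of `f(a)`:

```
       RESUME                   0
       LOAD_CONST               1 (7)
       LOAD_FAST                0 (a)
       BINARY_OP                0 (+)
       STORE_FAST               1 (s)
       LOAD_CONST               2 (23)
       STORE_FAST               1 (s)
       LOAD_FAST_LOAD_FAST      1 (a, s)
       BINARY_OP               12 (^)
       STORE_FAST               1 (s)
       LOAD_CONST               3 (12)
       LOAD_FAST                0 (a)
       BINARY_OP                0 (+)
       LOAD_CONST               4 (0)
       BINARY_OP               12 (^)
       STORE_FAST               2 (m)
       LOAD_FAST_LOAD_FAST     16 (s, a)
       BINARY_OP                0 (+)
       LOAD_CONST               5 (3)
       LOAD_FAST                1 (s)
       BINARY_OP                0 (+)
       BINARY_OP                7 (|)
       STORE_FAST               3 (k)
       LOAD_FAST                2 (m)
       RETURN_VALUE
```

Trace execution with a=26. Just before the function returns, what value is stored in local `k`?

LOAD_CONST → push 7. Stack: [7]
LOAD_FAST a → push 26. Stack: [7, 26]
BINARY_OP + → 7 + 26 = 33. Stack: [33]
STORE_FAST s → s=33. Stack: []
LOAD_CONST → push 23. Stack: [23]
STORE_FAST s → s=23. Stack: []
LOAD_FAST_LOAD_FAST a,s → push 26,23. Stack: [26, 23]
BINARY_OP ^ → 26 ^ 23 = 13. Stack: [13]
STORE_FAST s → s=13. Stack: []
LOAD_CONST → push 12. Stack: [12]
LOAD_FAST a → push 26. Stack: [12, 26]
BINARY_OP + → 12 + 26 = 38. Stack: [38]
LOAD_CONST → push 0. Stack: [38, 0]
BINARY_OP ^ → 38 ^ 0 = 38. Stack: [38]
STORE_FAST m → m=38. Stack: []
LOAD_FAST_LOAD_FAST s,a → push 13,26. Stack: [13, 26]
BINARY_OP + → 13 + 26 = 39. Stack: [39]
LOAD_CONST → push 3. Stack: [39, 3]
LOAD_FAST s → push 13. Stack: [39, 3, 13]
BINARY_OP + → 3 + 13 = 16. Stack: [39, 16]
BINARY_OP | → 39 | 16 = 55. Stack: [55]
STORE_FAST k → k=55. Stack: []
LOAD_FAST m → push 38. Stack: [38]
RETURN_VALUE → return 38.

55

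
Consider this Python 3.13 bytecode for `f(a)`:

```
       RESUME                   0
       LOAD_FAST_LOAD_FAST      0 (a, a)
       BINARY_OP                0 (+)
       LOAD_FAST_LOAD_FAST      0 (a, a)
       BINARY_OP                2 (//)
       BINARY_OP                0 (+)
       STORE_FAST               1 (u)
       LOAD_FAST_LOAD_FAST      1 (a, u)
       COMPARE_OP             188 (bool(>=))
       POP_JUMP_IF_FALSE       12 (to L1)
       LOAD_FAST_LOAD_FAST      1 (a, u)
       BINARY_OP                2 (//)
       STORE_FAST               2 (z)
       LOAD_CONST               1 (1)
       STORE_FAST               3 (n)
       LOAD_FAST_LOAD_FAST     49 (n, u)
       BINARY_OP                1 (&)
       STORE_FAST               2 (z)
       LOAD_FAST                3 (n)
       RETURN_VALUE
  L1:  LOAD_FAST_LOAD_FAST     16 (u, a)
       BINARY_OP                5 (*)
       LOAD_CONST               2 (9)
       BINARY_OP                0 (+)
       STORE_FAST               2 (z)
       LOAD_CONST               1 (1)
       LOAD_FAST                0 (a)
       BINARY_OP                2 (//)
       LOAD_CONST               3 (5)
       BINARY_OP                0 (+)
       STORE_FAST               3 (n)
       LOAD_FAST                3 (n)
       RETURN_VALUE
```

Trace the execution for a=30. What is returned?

5

LOAD_FAST_LOAD_FAST a,a → push 30,30. Stack: [30, 30]
BINARY_OP + → 30 + 30 = 60. Stack: [60]
LOAD_FAST_LOAD_FAST a,a → push 30,30. Stack: [60, 30, 30]
BINARY_OP // → 30 // 30 = 1. Stack: [60, 1]
BINARY_OP + → 60 + 1 = 61. Stack: [61]
STORE_FAST u → u=61. Stack: []
LOAD_FAST_LOAD_FAST a,u → push 30,61. Stack: [30, 61]
COMPARE_OP bool(>=) → 30 vs 61 = False. Stack: [False]
POP_JUMP_IF_FALSE → pop False; jump. Stack: []
LOAD_FAST_LOAD_FAST u,a → push 61,30. Stack: [61, 30]
BINARY_OP * → 61 * 30 = 1830. Stack: [1830]
LOAD_CONST → push 9. Stack: [1830, 9]
BINARY_OP + → 1830 + 9 = 1839. Stack: [1839]
STORE_FAST z → z=1839. Stack: []
LOAD_CONST → push 1. Stack: [1]
LOAD_FAST a → push 30. Stack: [1, 30]
BINARY_OP // → 1 // 30 = 0. Stack: [0]
LOAD_CONST → push 5. Stack: [0, 5]
BINARY_OP + → 0 + 5 = 5. Stack: [5]
STORE_FAST n → n=5. Stack: []
LOAD_FAST n → push 5. Stack: [5]
RETURN_VALUE → return 5.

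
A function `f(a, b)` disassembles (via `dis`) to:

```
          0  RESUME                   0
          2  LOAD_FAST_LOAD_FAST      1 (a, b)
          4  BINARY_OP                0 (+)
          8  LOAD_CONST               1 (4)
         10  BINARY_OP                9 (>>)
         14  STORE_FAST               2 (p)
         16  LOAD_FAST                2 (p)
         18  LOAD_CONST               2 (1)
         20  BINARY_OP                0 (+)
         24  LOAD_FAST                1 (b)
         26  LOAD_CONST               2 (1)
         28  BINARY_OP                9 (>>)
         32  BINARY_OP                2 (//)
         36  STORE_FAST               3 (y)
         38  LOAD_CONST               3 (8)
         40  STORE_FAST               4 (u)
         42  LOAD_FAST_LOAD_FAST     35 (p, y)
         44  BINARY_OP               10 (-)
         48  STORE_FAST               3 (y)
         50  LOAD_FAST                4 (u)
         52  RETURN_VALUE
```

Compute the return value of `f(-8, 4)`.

8

LOAD_FAST_LOAD_FAST a,b → push -8,4. Stack: [-8, 4]
BINARY_OP + → -8 + 4 = -4. Stack: [-4]
LOAD_CONST → push 4. Stack: [-4, 4]
BINARY_OP >> → -4 >> 4 = -1. Stack: [-1]
STORE_FAST p → p=-1. Stack: []
LOAD_FAST p → push -1. Stack: [-1]
LOAD_CONST → push 1. Stack: [-1, 1]
BINARY_OP + → -1 + 1 = 0. Stack: [0]
LOAD_FAST b → push 4. Stack: [0, 4]
LOAD_CONST → push 1. Stack: [0, 4, 1]
BINARY_OP >> → 4 >> 1 = 2. Stack: [0, 2]
BINARY_OP // → 0 // 2 = 0. Stack: [0]
STORE_FAST y → y=0. Stack: []
LOAD_CONST → push 8. Stack: [8]
STORE_FAST u → u=8. Stack: []
LOAD_FAST_LOAD_FAST p,y → push -1,0. Stack: [-1, 0]
BINARY_OP - → -1 - 0 = -1. Stack: [-1]
STORE_FAST y → y=-1. Stack: []
LOAD_FAST u → push 8. Stack: [8]
RETURN_VALUE → return 8.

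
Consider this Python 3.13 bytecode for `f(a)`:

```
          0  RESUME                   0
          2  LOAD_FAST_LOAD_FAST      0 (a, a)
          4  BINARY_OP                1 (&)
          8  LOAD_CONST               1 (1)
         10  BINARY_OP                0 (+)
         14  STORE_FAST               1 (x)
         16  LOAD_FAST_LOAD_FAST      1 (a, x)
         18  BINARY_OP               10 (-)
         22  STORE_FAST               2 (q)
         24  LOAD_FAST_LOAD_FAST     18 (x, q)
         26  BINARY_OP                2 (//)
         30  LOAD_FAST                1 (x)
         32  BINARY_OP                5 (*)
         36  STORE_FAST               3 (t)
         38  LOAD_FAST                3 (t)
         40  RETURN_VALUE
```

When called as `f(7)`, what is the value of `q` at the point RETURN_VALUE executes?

LOAD_FAST_LOAD_FAST a,a → push 7,7. Stack: [7, 7]
BINARY_OP & → 7 & 7 = 7. Stack: [7]
LOAD_CONST → push 1. Stack: [7, 1]
BINARY_OP + → 7 + 1 = 8. Stack: [8]
STORE_FAST x → x=8. Stack: []
LOAD_FAST_LOAD_FAST a,x → push 7,8. Stack: [7, 8]
BINARY_OP - → 7 - 8 = -1. Stack: [-1]
STORE_FAST q → q=-1. Stack: []
LOAD_FAST_LOAD_FAST x,q → push 8,-1. Stack: [8, -1]
BINARY_OP // → 8 // -1 = -8. Stack: [-8]
LOAD_FAST x → push 8. Stack: [-8, 8]
BINARY_OP * → -8 * 8 = -64. Stack: [-64]
STORE_FAST t → t=-64. Stack: []
LOAD_FAST t → push -64. Stack: [-64]
RETURN_VALUE → return -64.

-1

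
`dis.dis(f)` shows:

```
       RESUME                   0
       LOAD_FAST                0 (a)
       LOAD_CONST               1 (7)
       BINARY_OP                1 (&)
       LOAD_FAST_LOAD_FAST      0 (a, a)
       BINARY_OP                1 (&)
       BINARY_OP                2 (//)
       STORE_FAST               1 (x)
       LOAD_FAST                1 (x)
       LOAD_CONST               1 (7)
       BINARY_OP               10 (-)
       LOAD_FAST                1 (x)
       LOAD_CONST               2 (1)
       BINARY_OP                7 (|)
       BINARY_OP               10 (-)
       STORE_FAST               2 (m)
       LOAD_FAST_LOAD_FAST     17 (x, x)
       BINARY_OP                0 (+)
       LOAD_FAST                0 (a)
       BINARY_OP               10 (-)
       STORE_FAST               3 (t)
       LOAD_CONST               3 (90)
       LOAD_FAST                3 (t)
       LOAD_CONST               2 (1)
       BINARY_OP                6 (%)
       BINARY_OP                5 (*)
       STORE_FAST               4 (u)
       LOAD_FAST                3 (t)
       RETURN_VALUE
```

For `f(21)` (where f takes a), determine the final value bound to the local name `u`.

LOAD_FAST a → push 21. Stack: [21]
LOAD_CONST → push 7. Stack: [21, 7]
BINARY_OP & → 21 & 7 = 5. Stack: [5]
LOAD_FAST_LOAD_FAST a,a → push 21,21. Stack: [5, 21, 21]
BINARY_OP & → 21 & 21 = 21. Stack: [5, 21]
BINARY_OP // → 5 // 21 = 0. Stack: [0]
STORE_FAST x → x=0. Stack: []
LOAD_FAST x → push 0. Stack: [0]
LOAD_CONST → push 7. Stack: [0, 7]
BINARY_OP - → 0 - 7 = -7. Stack: [-7]
LOAD_FAST x → push 0. Stack: [-7, 0]
LOAD_CONST → push 1. Stack: [-7, 0, 1]
BINARY_OP | → 0 | 1 = 1. Stack: [-7, 1]
BINARY_OP - → -7 - 1 = -8. Stack: [-8]
STORE_FAST m → m=-8. Stack: []
LOAD_FAST_LOAD_FAST x,x → push 0,0. Stack: [0, 0]
BINARY_OP + → 0 + 0 = 0. Stack: [0]
LOAD_FAST a → push 21. Stack: [0, 21]
BINARY_OP - → 0 - 21 = -21. Stack: [-21]
STORE_FAST t → t=-21. Stack: []
LOAD_CONST → push 90. Stack: [90]
LOAD_FAST t → push -21. Stack: [90, -21]
LOAD_CONST → push 1. Stack: [90, -21, 1]
BINARY_OP % → -21 % 1 = 0. Stack: [90, 0]
BINARY_OP * → 90 * 0 = 0. Stack: [0]
STORE_FAST u → u=0. Stack: []
LOAD_FAST t → push -21. Stack: [-21]
RETURN_VALUE → return -21.

0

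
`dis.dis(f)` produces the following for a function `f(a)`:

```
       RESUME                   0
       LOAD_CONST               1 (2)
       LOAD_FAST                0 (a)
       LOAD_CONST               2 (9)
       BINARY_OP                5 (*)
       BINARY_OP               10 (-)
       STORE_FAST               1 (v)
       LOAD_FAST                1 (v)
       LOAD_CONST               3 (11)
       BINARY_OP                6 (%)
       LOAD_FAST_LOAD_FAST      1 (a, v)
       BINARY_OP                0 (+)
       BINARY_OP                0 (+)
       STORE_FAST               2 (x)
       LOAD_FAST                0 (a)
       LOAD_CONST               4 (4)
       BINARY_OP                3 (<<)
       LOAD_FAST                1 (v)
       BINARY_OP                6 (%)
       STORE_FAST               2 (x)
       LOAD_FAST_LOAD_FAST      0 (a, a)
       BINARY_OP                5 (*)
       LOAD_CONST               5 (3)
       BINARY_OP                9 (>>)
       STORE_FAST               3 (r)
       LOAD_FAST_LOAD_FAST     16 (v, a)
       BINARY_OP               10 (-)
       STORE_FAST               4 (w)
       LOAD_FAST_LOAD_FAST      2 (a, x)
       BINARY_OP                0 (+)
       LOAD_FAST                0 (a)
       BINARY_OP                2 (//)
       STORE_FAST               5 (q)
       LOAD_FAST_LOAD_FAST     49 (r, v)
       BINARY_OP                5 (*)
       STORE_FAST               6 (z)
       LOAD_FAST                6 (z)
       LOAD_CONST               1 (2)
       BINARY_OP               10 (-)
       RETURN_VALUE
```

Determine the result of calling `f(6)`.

-210

LOAD_CONST → push 2. Stack: [2]
LOAD_FAST a → push 6. Stack: [2, 6]
LOAD_CONST → push 9. Stack: [2, 6, 9]
BINARY_OP * → 6 * 9 = 54. Stack: [2, 54]
BINARY_OP - → 2 - 54 = -52. Stack: [-52]
STORE_FAST v → v=-52. Stack: []
LOAD_FAST v → push -52. Stack: [-52]
LOAD_CONST → push 11. Stack: [-52, 11]
BINARY_OP % → -52 % 11 = 3. Stack: [3]
LOAD_FAST_LOAD_FAST a,v → push 6,-52. Stack: [3, 6, -52]
BINARY_OP + → 6 + -52 = -46. Stack: [3, -46]
BINARY_OP + → 3 + -46 = -43. Stack: [-43]
STORE_FAST x → x=-43. Stack: []
LOAD_FAST a → push 6. Stack: [6]
LOAD_CONST → push 4. Stack: [6, 4]
BINARY_OP << → 6 << 4 = 96. Stack: [96]
LOAD_FAST v → push -52. Stack: [96, -52]
BINARY_OP % → 96 % -52 = -8. Stack: [-8]
STORE_FAST x → x=-8. Stack: []
LOAD_FAST_LOAD_FAST a,a → push 6,6. Stack: [6, 6]
BINARY_OP * → 6 * 6 = 36. Stack: [36]
LOAD_CONST → push 3. Stack: [36, 3]
BINARY_OP >> → 36 >> 3 = 4. Stack: [4]
STORE_FAST r → r=4. Stack: []
LOAD_FAST_LOAD_FAST v,a → push -52,6. Stack: [-52, 6]
BINARY_OP - → -52 - 6 = -58. Stack: [-58]
STORE_FAST w → w=-58. Stack: []
LOAD_FAST_LOAD_FAST a,x → push 6,-8. Stack: [6, -8]
BINARY_OP + → 6 + -8 = -2. Stack: [-2]
LOAD_FAST a → push 6. Stack: [-2, 6]
BINARY_OP // → -2 // 6 = -1. Stack: [-1]
STORE_FAST q → q=-1. Stack: []
LOAD_FAST_LOAD_FAST r,v → push 4,-52. Stack: [4, -52]
BINARY_OP * → 4 * -52 = -208. Stack: [-208]
STORE_FAST z → z=-208. Stack: []
LOAD_FAST z → push -208. Stack: [-208]
LOAD_CONST → push 2. Stack: [-208, 2]
BINARY_OP - → -208 - 2 = -210. Stack: [-210]
RETURN_VALUE → return -210.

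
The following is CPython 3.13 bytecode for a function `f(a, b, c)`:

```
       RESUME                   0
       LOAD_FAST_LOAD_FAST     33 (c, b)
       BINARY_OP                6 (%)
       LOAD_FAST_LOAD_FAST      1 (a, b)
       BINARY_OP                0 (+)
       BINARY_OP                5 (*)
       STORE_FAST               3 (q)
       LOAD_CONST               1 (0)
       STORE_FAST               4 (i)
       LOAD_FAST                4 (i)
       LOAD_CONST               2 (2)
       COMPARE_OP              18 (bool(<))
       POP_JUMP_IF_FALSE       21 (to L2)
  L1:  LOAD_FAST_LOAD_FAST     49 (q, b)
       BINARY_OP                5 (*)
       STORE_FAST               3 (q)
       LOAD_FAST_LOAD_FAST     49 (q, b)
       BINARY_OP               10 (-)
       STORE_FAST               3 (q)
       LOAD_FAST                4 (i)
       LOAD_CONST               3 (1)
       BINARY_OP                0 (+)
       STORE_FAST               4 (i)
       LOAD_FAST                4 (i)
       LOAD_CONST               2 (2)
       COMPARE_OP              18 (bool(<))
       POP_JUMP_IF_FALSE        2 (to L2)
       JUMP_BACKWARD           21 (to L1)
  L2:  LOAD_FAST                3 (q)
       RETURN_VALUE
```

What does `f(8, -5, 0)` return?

-20

LOAD_FAST_LOAD_FAST c,b → push 0,-5. Stack: [0, -5]
BINARY_OP % → 0 % -5 = 0. Stack: [0]
LOAD_FAST_LOAD_FAST a,b → push 8,-5. Stack: [0, 8, -5]
BINARY_OP + → 8 + -5 = 3. Stack: [0, 3]
BINARY_OP * → 0 * 3 = 0. Stack: [0]
STORE_FAST q → q=0. Stack: []
LOAD_CONST → push 0. Stack: [0]
STORE_FAST i → i=0. Stack: []
LOAD_FAST i → push 0. Stack: [0]
LOAD_CONST → push 2. Stack: [0, 2]
COMPARE_OP bool(<) → 0 vs 2 = True. Stack: [True]
POP_JUMP_IF_FALSE → pop True; no jump. Stack: []
LOAD_FAST_LOAD_FAST q,b → push 0,-5. Stack: [0, -5]
BINARY_OP * → 0 * -5 = 0. Stack: [0]
STORE_FAST q → q=0. Stack: []
LOAD_FAST_LOAD_FAST q,b → push 0,-5. Stack: [0, -5]
BINARY_OP - → 0 - -5 = 5. Stack: [5]
STORE_FAST q → q=5. Stack: []
LOAD_FAST i → push 0. Stack: [0]
LOAD_CONST → push 1. Stack: [0, 1]
BINARY_OP + → 0 + 1 = 1. Stack: [1]
STORE_FAST i → i=1. Stack: []
LOAD_FAST i → push 1. Stack: [1]
LOAD_CONST → push 2. Stack: [1, 2]
COMPARE_OP bool(<) → 1 vs 2 = True. Stack: [True]
POP_JUMP_IF_FALSE → pop True; no jump. Stack: []
LOAD_FAST_LOAD_FAST q,b → push 5,-5. Stack: [5, -5]
BINARY_OP * → 5 * -5 = -25. Stack: [-25]
STORE_FAST q → q=-25. Stack: []
LOAD_FAST_LOAD_FAST q,b → push -25,-5. Stack: [-25, -5]
BINARY_OP - → -25 - -5 = -20. Stack: [-20]
STORE_FAST q → q=-20. Stack: []
LOAD_FAST i → push 1. Stack: [1]
LOAD_CONST → push 1. Stack: [1, 1]
BINARY_OP + → 1 + 1 = 2. Stack: [2]
STORE_FAST i → i=2. Stack: []
LOAD_FAST i → push 2. Stack: [2]
LOAD_CONST → push 2. Stack: [2, 2]
COMPARE_OP bool(<) → 2 vs 2 = False. Stack: [False]
POP_JUMP_IF_FALSE → pop False; jump. Stack: []
LOAD_FAST q → push -20. Stack: [-20]
RETURN_VALUE → return -20.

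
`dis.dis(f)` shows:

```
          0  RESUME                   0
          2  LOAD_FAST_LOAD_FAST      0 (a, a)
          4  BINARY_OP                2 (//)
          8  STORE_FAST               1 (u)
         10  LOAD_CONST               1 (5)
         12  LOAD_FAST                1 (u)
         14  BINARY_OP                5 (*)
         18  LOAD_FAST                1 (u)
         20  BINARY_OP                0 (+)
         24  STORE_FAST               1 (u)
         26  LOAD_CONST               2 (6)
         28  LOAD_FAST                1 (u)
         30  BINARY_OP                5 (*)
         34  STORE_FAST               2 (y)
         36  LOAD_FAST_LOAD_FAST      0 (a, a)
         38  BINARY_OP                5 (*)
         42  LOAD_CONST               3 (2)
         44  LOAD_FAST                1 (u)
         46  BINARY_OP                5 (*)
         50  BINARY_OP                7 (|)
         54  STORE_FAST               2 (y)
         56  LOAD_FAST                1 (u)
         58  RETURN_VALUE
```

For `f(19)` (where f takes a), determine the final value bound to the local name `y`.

LOAD_FAST_LOAD_FAST a,a → push 19,19. Stack: [19, 19]
BINARY_OP // → 19 // 19 = 1. Stack: [1]
STORE_FAST u → u=1. Stack: []
LOAD_CONST → push 5. Stack: [5]
LOAD_FAST u → push 1. Stack: [5, 1]
BINARY_OP * → 5 * 1 = 5. Stack: [5]
LOAD_FAST u → push 1. Stack: [5, 1]
BINARY_OP + → 5 + 1 = 6. Stack: [6]
STORE_FAST u → u=6. Stack: []
LOAD_CONST → push 6. Stack: [6]
LOAD_FAST u → push 6. Stack: [6, 6]
BINARY_OP * → 6 * 6 = 36. Stack: [36]
STORE_FAST y → y=36. Stack: []
LOAD_FAST_LOAD_FAST a,a → push 19,19. Stack: [19, 19]
BINARY_OP * → 19 * 19 = 361. Stack: [361]
LOAD_CONST → push 2. Stack: [361, 2]
LOAD_FAST u → push 6. Stack: [361, 2, 6]
BINARY_OP * → 2 * 6 = 12. Stack: [361, 12]
BINARY_OP | → 361 | 12 = 365. Stack: [365]
STORE_FAST y → y=365. Stack: []
LOAD_FAST u → push 6. Stack: [6]
RETURN_VALUE → return 6.

365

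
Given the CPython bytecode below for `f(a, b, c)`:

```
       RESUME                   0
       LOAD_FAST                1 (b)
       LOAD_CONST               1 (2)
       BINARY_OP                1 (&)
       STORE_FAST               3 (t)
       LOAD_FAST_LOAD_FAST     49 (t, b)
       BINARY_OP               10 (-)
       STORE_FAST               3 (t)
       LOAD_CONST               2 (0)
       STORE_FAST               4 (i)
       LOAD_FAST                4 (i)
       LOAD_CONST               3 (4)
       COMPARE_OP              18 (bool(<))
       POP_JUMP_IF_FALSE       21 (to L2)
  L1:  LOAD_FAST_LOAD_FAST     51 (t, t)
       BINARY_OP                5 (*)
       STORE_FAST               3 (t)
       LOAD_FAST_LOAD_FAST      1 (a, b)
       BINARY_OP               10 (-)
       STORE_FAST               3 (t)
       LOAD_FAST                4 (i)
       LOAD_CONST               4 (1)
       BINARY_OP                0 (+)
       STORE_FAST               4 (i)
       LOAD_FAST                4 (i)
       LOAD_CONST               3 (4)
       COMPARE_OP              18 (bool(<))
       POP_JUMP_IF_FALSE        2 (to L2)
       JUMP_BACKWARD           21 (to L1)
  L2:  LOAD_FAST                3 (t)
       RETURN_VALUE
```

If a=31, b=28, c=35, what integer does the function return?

LOAD_FAST b → push 28
LOAD_CONST → push 2
BINARY_OP & → 28 & 2 = 0
STORE_FAST t → t=0
LOAD_FAST_LOAD_FAST t,b → push 0,28
BINARY_OP - → 0 - 28 = -28
STORE_FAST t → t=-28
LOAD_CONST → push 0
STORE_FAST i → i=0
LOAD_FAST i → push 0
LOAD_CONST → push 4
COMPARE_OP bool(<) → 0 vs 4 = True
POP_JUMP_IF_FALSE → pop True; no jump
LOAD_FAST_LOAD_FAST t,t → push -28,-28
BINARY_OP * → -28 * -28 = 784
STORE_FAST t → t=784
LOAD_FAST_LOAD_FAST a,b → push 31,28
BINARY_OP - → 31 - 28 = 3
STORE_FAST t → t=3
LOAD_FAST i → push 0
LOAD_CONST → push 1
BINARY_OP + → 0 + 1 = 1
STORE_FAST i → i=1
LOAD_FAST i → push 1
LOAD_CONST → push 4
COMPARE_OP bool(<) → 1 vs 4 = True
POP_JUMP_IF_FALSE → pop True; no jump
LOAD_FAST_LOAD_FAST t,t → push 3,3
BINARY_OP * → 3 * 3 = 9
STORE_FAST t → t=9
LOAD_FAST_LOAD_FAST a,b → push 31,28
BINARY_OP - → 31 - 28 = 3
STORE_FAST t → t=3
LOAD_FAST i → push 1
LOAD_CONST → push 1
BINARY_OP + → 1 + 1 = 2
STORE_FAST i → i=2
LOAD_FAST i → push 2
LOAD_CONST → push 4
COMPARE_OP bool(<) → 2 vs 4 = True
POP_JUMP_IF_FALSE → pop True; no jump
LOAD_FAST_LOAD_FAST t,t → push 3,3
BINARY_OP * → 3 * 3 = 9
STORE_FAST t → t=9
LOAD_FAST_LOAD_FAST a,b → push 31,28
BINARY_OP - → 31 - 28 = 3
STORE_FAST t → t=3
LOAD_FAST i → push 2
LOAD_CONST → push 1
BINARY_OP + → 2 + 1 = 3
STORE_FAST i → i=3
LOAD_FAST i → push 3
LOAD_CONST → push 4
COMPARE_OP bool(<) → 3 vs 4 = True
POP_JUMP_IF_FALSE → pop True; no jump
LOAD_FAST_LOAD_FAST t,t → push 3,3
BINARY_OP * → 3 * 3 = 9
STORE_FAST t → t=9
LOAD_FAST_LOAD_FAST a,b → push 31,28
BINARY_OP - → 31 - 28 = 3
STORE_FAST t → t=3
LOAD_FAST i → push 3
LOAD_CONST → push 1
BINARY_OP + → 3 + 1 = 4
STORE_FAST i → i=4
LOAD_FAST i → push 4
LOAD_CONST → push 4
COMPARE_OP bool(<) → 4 vs 4 = False
POP_JUMP_IF_FALSE → pop False; jump
LOAD_FAST t → push 3
RETURN_VALUE → return 3.

3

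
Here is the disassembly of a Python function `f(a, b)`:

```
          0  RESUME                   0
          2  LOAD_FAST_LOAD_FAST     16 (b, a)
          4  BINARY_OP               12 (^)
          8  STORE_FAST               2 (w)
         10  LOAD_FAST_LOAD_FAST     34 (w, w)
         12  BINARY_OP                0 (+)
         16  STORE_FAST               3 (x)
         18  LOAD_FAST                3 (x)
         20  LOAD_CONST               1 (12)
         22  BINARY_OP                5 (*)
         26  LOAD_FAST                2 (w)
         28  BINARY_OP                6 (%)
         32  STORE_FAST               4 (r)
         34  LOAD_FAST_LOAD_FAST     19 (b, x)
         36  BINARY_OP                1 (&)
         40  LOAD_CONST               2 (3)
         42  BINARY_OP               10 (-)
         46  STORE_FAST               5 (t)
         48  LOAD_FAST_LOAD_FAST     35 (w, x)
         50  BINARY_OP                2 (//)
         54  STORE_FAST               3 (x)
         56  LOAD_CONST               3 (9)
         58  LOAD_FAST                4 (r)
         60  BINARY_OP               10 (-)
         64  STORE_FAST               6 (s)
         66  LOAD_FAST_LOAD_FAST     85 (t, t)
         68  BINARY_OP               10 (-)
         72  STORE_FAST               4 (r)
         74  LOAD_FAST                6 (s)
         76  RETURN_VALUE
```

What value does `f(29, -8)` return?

9

LOAD_FAST_LOAD_FAST b,a → push -8,29. Stack: [-8, 29]
BINARY_OP ^ → -8 ^ 29 = -27. Stack: [-27]
STORE_FAST w → w=-27. Stack: []
LOAD_FAST_LOAD_FAST w,w → push -27,-27. Stack: [-27, -27]
BINARY_OP + → -27 + -27 = -54. Stack: [-54]
STORE_FAST x → x=-54. Stack: []
LOAD_FAST x → push -54. Stack: [-54]
LOAD_CONST → push 12. Stack: [-54, 12]
BINARY_OP * → -54 * 12 = -648. Stack: [-648]
LOAD_FAST w → push -27. Stack: [-648, -27]
BINARY_OP % → -648 % -27 = 0. Stack: [0]
STORE_FAST r → r=0. Stack: []
LOAD_FAST_LOAD_FAST b,x → push -8,-54. Stack: [-8, -54]
BINARY_OP & → -8 & -54 = -56. Stack: [-56]
LOAD_CONST → push 3. Stack: [-56, 3]
BINARY_OP - → -56 - 3 = -59. Stack: [-59]
STORE_FAST t → t=-59. Stack: []
LOAD_FAST_LOAD_FAST w,x → push -27,-54. Stack: [-27, -54]
BINARY_OP // → -27 // -54 = 0. Stack: [0]
STORE_FAST x → x=0. Stack: []
LOAD_CONST → push 9. Stack: [9]
LOAD_FAST r → push 0. Stack: [9, 0]
BINARY_OP - → 9 - 0 = 9. Stack: [9]
STORE_FAST s → s=9. Stack: []
LOAD_FAST_LOAD_FAST t,t → push -59,-59. Stack: [-59, -59]
BINARY_OP - → -59 - -59 = 0. Stack: [0]
STORE_FAST r → r=0. Stack: []
LOAD_FAST s → push 9. Stack: [9]
RETURN_VALUE → return 9.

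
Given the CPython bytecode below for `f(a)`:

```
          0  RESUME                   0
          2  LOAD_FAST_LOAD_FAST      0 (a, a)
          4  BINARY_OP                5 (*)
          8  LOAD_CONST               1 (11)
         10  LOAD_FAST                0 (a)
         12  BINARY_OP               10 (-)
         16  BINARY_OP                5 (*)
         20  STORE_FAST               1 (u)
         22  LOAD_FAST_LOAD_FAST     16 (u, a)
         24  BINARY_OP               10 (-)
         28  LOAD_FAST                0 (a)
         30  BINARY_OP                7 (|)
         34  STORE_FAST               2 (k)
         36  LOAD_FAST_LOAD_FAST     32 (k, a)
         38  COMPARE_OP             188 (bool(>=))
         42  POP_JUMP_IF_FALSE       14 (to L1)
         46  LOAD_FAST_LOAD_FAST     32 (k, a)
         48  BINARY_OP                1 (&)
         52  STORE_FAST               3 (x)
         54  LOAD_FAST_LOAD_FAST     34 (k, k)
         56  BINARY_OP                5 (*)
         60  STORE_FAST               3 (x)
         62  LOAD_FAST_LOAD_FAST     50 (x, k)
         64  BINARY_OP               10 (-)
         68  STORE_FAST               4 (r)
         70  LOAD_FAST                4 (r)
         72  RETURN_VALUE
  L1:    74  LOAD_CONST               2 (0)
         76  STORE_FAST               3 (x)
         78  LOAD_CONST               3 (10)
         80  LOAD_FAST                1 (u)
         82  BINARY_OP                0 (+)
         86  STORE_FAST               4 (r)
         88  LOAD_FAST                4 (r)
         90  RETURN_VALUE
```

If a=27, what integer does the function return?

-11654

LOAD_FAST_LOAD_FAST a,a → push 27,27. Stack: [27, 27]
BINARY_OP * → 27 * 27 = 729. Stack: [729]
LOAD_CONST → push 11. Stack: [729, 11]
LOAD_FAST a → push 27. Stack: [729, 11, 27]
BINARY_OP - → 11 - 27 = -16. Stack: [729, -16]
BINARY_OP * → 729 * -16 = -11664. Stack: [-11664]
STORE_FAST u → u=-11664. Stack: []
LOAD_FAST_LOAD_FAST u,a → push -11664,27. Stack: [-11664, 27]
BINARY_OP - → -11664 - 27 = -11691. Stack: [-11691]
LOAD_FAST a → push 27. Stack: [-11691, 27]
BINARY_OP | → -11691 | 27 = -11681. Stack: [-11681]
STORE_FAST k → k=-11681. Stack: []
LOAD_FAST_LOAD_FAST k,a → push -11681,27. Stack: [-11681, 27]
COMPARE_OP bool(>=) → -11681 vs 27 = False. Stack: [False]
POP_JUMP_IF_FALSE → pop False; jump. Stack: []
LOAD_CONST → push 0. Stack: [0]
STORE_FAST x → x=0. Stack: []
LOAD_CONST → push 10. Stack: [10]
LOAD_FAST u → push -11664. Stack: [10, -11664]
BINARY_OP + → 10 + -11664 = -11654. Stack: [-11654]
STORE_FAST r → r=-11654. Stack: []
LOAD_FAST r → push -11654. Stack: [-11654]
RETURN_VALUE → return -11654.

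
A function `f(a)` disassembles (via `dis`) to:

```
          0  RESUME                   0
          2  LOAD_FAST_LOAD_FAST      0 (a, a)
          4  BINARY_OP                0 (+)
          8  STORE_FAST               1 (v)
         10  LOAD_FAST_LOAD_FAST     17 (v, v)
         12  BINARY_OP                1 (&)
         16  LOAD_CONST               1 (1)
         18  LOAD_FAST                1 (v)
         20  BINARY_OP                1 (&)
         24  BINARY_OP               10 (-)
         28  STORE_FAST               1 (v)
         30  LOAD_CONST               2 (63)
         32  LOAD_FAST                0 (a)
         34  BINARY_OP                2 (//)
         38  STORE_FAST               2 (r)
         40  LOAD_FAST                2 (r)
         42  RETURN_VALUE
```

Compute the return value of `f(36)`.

1

LOAD_FAST_LOAD_FAST a,a → push 36,36. Stack: [36, 36]
BINARY_OP + → 36 + 36 = 72. Stack: [72]
STORE_FAST v → v=72. Stack: []
LOAD_FAST_LOAD_FAST v,v → push 72,72. Stack: [72, 72]
BINARY_OP & → 72 & 72 = 72. Stack: [72]
LOAD_CONST → push 1. Stack: [72, 1]
LOAD_FAST v → push 72. Stack: [72, 1, 72]
BINARY_OP & → 1 & 72 = 0. Stack: [72, 0]
BINARY_OP - → 72 - 0 = 72. Stack: [72]
STORE_FAST v → v=72. Stack: []
LOAD_CONST → push 63. Stack: [63]
LOAD_FAST a → push 36. Stack: [63, 36]
BINARY_OP // → 63 // 36 = 1. Stack: [1]
STORE_FAST r → r=1. Stack: []
LOAD_FAST r → push 1. Stack: [1]
RETURN_VALUE → return 1.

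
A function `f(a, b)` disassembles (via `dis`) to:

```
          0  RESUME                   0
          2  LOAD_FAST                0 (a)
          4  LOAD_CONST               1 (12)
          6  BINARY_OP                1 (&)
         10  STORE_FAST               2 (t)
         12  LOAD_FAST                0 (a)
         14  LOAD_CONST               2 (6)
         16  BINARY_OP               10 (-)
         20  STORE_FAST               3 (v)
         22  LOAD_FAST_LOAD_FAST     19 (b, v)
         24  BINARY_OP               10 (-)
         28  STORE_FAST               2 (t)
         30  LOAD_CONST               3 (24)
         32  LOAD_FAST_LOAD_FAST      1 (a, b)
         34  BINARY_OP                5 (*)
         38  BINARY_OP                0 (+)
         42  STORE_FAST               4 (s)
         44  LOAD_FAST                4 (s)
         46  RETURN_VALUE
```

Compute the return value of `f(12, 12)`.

168

LOAD_FAST a → push 12. Stack: [12]
LOAD_CONST → push 12. Stack: [12, 12]
BINARY_OP & → 12 & 12 = 12. Stack: [12]
STORE_FAST t → t=12. Stack: []
LOAD_FAST a → push 12. Stack: [12]
LOAD_CONST → push 6. Stack: [12, 6]
BINARY_OP - → 12 - 6 = 6. Stack: [6]
STORE_FAST v → v=6. Stack: []
LOAD_FAST_LOAD_FAST b,v → push 12,6. Stack: [12, 6]
BINARY_OP - → 12 - 6 = 6. Stack: [6]
STORE_FAST t → t=6. Stack: []
LOAD_CONST → push 24. Stack: [24]
LOAD_FAST_LOAD_FAST a,b → push 12,12. Stack: [24, 12, 12]
BINARY_OP * → 12 * 12 = 144. Stack: [24, 144]
BINARY_OP + → 24 + 144 = 168. Stack: [168]
STORE_FAST s → s=168. Stack: []
LOAD_FAST s → push 168. Stack: [168]
RETURN_VALUE → return 168.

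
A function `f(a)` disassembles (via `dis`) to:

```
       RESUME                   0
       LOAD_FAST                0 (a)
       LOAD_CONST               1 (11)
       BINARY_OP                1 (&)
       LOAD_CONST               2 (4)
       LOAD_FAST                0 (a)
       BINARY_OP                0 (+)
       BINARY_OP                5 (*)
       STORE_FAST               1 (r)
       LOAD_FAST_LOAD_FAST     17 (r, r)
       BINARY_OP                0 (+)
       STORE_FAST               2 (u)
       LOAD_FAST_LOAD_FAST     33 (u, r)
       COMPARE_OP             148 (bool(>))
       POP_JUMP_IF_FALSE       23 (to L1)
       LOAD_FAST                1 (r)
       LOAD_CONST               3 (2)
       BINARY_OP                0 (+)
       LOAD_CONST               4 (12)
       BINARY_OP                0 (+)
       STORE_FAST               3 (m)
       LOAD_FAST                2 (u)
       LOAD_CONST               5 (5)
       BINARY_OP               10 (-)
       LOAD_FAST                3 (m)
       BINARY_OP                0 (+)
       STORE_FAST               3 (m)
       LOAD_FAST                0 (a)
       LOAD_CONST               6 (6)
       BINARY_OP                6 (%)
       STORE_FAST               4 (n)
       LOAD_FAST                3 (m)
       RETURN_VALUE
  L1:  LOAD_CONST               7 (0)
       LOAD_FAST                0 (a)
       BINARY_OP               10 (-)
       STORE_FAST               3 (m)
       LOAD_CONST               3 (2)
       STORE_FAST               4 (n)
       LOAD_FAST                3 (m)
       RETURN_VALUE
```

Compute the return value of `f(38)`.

LOAD_FAST a → push 38. Stack: [38]
LOAD_CONST → push 11. Stack: [38, 11]
BINARY_OP & → 38 & 11 = 2. Stack: [2]
LOAD_CONST → push 4. Stack: [2, 4]
LOAD_FAST a → push 38. Stack: [2, 4, 38]
BINARY_OP + → 4 + 38 = 42. Stack: [2, 42]
BINARY_OP * → 2 * 42 = 84. Stack: [84]
STORE_FAST r → r=84. Stack: []
LOAD_FAST_LOAD_FAST r,r → push 84,84. Stack: [84, 84]
BINARY_OP + → 84 + 84 = 168. Stack: [168]
STORE_FAST u → u=168. Stack: []
LOAD_FAST_LOAD_FAST u,r → push 168,84. Stack: [168, 84]
COMPARE_OP bool(>) → 168 vs 84 = True. Stack: [True]
POP_JUMP_IF_FALSE → pop True; no jump. Stack: []
LOAD_FAST r → push 84. Stack: [84]
LOAD_CONST → push 2. Stack: [84, 2]
BINARY_OP + → 84 + 2 = 86. Stack: [86]
LOAD_CONST → push 12. Stack: [86, 12]
BINARY_OP + → 86 + 12 = 98. Stack: [98]
STORE_FAST m → m=98. Stack: []
LOAD_FAST u → push 168. Stack: [168]
LOAD_CONST → push 5. Stack: [168, 5]
BINARY_OP - → 168 - 5 = 163. Stack: [163]
LOAD_FAST m → push 98. Stack: [163, 98]
BINARY_OP + → 163 + 98 = 261. Stack: [261]
STORE_FAST m → m=261. Stack: []
LOAD_FAST a → push 38. Stack: [38]
LOAD_CONST → push 6. Stack: [38, 6]
BINARY_OP % → 38 % 6 = 2. Stack: [2]
STORE_FAST n → n=2. Stack: []
LOAD_FAST m → push 261. Stack: [261]
RETURN_VALUE → return 261.

261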